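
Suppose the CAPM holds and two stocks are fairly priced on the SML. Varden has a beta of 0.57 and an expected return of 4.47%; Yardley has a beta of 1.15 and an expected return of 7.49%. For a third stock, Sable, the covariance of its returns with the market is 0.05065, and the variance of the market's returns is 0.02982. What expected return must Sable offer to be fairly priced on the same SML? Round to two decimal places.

10.35%

MRP = (7.49% − 4.47%) / (1.15 − 0.57) = 5.2069%
R_f = 4.47% − 0.57 × 5.2069% = 1.5021%
β_Sable = Cov / Var(R_m) = 0.05065 / 0.02982 = 1.6985
E(R_Sable) = R_f + β × MRP = 1.5021% + 1.6985 × 5.2069% = 10.35%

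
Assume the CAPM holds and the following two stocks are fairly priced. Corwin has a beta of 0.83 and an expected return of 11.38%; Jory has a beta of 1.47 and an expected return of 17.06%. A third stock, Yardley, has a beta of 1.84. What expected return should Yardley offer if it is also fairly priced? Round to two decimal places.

20.34%

MRP (SML slope) = (17.06% − 11.38%) / (1.47 − 0.83) = 5.68% / 0.64 = 8.8750%
R_f (intercept) = 11.38% − 0.83 × 8.8750% = 4.0138%
E(R_Yardley) = R_f + β × MRP = 4.0138% + 1.84 × 8.8750% = 20.34%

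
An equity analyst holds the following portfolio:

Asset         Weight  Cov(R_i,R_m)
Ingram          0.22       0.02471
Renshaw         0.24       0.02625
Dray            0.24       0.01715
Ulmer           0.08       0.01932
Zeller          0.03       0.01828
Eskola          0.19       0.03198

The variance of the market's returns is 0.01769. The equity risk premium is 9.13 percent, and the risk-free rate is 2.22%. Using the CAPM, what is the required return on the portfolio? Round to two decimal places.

14.62%

β_Ingram = 0.02471 / 0.01769 = 1.3968
β_Renshaw = 0.02625 / 0.01769 = 1.4839
β_Dray = 0.01715 / 0.01769 = 0.9695
β_Ulmer = 0.01932 / 0.01769 = 1.0921
β_Zeller = 0.01828 / 0.01769 = 1.0334
β_Eskola = 0.03198 / 0.01769 = 1.8078
β_P = Σ w_i β_i = 0.22×1.3968 + 0.24×1.4839 + 0.24×0.9695 + 0.08×1.0921 + 0.03×1.0334 + 0.19×1.8078 = 1.3580
E(R_P) = R_f + β_P × MRP = 2.22% + 1.3580 × 9.13% = 14.62%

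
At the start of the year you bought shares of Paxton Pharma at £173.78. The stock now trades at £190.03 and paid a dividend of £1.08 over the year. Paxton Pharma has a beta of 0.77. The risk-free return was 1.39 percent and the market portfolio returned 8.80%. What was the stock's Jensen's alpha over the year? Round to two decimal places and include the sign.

+2.88%

Realised HPR = (P1 + D1 − P0) / P0 = (190.03 + 1.08 − 173.78) / 173.78 = 17.33 / 173.78 = 9.9724%
MRP = 8.80% − 1.39% = 7.41%
CAPM required = R_f + β·MRP = 1.39% + 0.77 × 7.41% = 7.0957%
α = realised − required = 9.9724% − 7.0957% = +2.88%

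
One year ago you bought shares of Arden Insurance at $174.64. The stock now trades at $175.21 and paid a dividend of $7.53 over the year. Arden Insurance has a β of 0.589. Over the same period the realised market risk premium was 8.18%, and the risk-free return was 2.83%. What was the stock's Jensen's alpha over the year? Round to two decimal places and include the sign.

-3.01%

Realised HPR = (P1 + D1 − P0) / P0 = (175.21 + 7.53 − 174.64) / 174.64 = 8.10 / 174.64 = 4.6381%
CAPM required = R_f + β·MRP = 2.83% + 0.589 × 8.18% = 7.64802%
α = realised − required = 4.6381% − 7.64802% = -3.01%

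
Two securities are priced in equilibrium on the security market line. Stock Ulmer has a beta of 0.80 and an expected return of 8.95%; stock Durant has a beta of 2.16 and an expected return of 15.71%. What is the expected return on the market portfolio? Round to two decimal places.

9.94%

Both satisfy E(R) = R_f + β·MRP, so the slope of the SML is
MRP = (15.71% − 8.95%) / (2.16 − 0.80) = 6.76% / 1.36 = 4.9706%
R_f = E(R_Ulmer) − β_Ulmer·MRP = 8.95% − 0.80 × 4.9706% = 4.9735%
E(R_m) = R_f + MRP = 4.9735% + 4.9706% = 9.94%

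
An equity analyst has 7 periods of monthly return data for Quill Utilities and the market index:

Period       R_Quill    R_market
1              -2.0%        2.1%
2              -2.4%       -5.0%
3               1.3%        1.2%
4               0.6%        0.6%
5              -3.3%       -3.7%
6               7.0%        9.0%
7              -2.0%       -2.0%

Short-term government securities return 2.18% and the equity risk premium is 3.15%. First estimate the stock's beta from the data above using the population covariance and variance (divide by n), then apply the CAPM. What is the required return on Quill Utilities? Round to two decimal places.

Mean R_i = (-2.0 − 2.4 + 1.3 + 0.6 − 3.3 + 7.0 − 2.0) / 7 = -0.1143%
Mean R_m = (2.1 − 5.0 + 1.2 + 0.6 − 3.7 + 9.0 − 2.0) / 7 = 0.3143%
Σ(R_i − R̄_i)(R_m − R̄_m) = 89.1814  ⇒  Cov = 89.1814 / 7 = 12.7402
Σ(R_m − R̄_m)² = 129.2086  ⇒  Var(R_m) = 129.2086 / 7 = 18.4584
β = Cov / Var(R_m) = 12.7402 / 18.4584 = 0.6902
E(R) = R_f + β × MRP = 2.18% + 0.6902 × 3.15% = 4.35%

4.35%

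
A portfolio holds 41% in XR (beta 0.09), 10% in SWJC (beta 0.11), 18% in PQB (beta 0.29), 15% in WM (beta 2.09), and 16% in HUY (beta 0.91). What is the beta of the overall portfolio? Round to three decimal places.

0.559

β_P = Σ w_i β_i = 0.41×0.09 + 0.10×0.11 + 0.18×0.29 + 0.15×2.09 + 0.16×0.91 = 0.5592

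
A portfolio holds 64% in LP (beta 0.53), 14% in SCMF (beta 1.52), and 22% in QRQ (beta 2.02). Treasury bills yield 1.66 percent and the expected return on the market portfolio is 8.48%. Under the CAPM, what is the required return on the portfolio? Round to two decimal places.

8.46%

β_P = Σ w_i β_i = 0.64×0.53 + 0.14×1.52 + 0.22×2.02 = 0.9964
MRP = 8.48% − 1.66% = 6.82%
E(R_P) = R_f + β_P × MRP = 1.66% + 0.9964 × 6.82% = 8.46%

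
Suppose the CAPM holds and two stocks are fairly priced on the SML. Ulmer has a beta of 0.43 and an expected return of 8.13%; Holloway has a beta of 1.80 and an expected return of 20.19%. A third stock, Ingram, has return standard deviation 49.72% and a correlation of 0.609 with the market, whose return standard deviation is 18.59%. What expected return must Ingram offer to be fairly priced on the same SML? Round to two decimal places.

MRP = (20.19% − 8.13%) / (1.80 − 0.43) = 8.8029%
R_f = 8.13% − 0.43 × 8.8029% = 4.3448%
β_Ingram = ρ·σ_i/σ_m = 0.609 × 49.72 / 18.59 = 1.6288
E(R_Ingram) = R_f + β × MRP = 4.3448% + 1.6288 × 8.8029% = 18.68%

18.68%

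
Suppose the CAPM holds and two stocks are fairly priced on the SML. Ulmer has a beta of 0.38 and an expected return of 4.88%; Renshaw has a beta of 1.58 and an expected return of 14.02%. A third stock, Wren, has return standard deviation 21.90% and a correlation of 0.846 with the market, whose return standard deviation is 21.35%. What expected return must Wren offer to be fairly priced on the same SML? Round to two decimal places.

MRP = (14.02% − 4.88%) / (1.58 − 0.38) = 7.6167%
R_f = 4.88% − 0.38 × 7.6167% = 1.9857%
β_Wren = ρ·σ_i/σ_m = 0.846 × 21.90 / 21.35 = 0.8678
E(R_Wren) = R_f + β × MRP = 1.9857% + 0.8678 × 7.6167% = 8.60%

8.60%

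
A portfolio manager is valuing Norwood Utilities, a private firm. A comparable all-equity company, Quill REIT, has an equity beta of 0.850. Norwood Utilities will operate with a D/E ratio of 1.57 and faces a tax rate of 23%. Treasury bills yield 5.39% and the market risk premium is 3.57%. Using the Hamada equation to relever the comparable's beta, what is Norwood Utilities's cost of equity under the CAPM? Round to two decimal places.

12.09%

β_L = β_U × [1 + (1 − t)(D/E)] = 0.850 × [1 + (1 − 0.23) × 1.57]
    = 0.850 × [1 + 0.77 × 1.57] = 0.850 × 2.2089 = 1.8776
E(R) = R_f + β_L × MRP = 5.39% + 1.8776 × 3.57% = 12.09%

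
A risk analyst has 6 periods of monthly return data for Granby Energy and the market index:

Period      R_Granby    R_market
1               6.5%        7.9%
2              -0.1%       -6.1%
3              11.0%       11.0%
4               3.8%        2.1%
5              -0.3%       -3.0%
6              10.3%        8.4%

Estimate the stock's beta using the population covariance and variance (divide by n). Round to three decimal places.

Mean R_i = (6.5 − 0.1 + 11.0 + 3.8 − 0.3 + 10.3) / 6 = 5.2000%
Mean R_m = (7.9 − 6.1 + 11.0 + 2.1 − 3.0 + 8.4) / 6 = 3.3833%
Σ(R_i − R̄_i)(R_m − R̄_m) = 162.8000  ⇒  Cov = 162.8000 / 6 = 27.1333
Σ(R_m − R̄_m)² = 235.9083  ⇒  Var(R_m) = 235.9083 / 6 = 39.3181
β = Cov / Var(R_m) = 27.1333 / 39.3181 = 0.6901

0.690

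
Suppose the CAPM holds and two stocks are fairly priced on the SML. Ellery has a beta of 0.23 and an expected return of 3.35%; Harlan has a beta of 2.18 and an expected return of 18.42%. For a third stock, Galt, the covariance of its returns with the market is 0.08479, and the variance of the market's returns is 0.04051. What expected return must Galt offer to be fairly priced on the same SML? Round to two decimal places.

MRP = (18.42% − 3.35%) / (2.18 − 0.23) = 7.7282%
R_f = 3.35% − 0.23 × 7.7282% = 1.5725%
β_Galt = Cov / Var(R_m) = 0.08479 / 0.04051 = 2.0931
E(R_Galt) = R_f + β × MRP = 1.5725% + 2.0931 × 7.7282% = 17.75%

17.75%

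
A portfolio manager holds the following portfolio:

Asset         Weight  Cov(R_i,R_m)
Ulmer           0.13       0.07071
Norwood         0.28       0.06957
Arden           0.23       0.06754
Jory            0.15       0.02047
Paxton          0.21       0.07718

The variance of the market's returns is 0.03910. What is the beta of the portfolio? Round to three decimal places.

1.624

β_Ulmer = 0.07071 / 0.03910 = 1.8084
β_Norwood = 0.06957 / 0.03910 = 1.7793
β_Arden = 0.06754 / 0.03910 = 1.7274
β_Jory = 0.02047 / 0.03910 = 0.5235
β_Paxton = 0.07718 / 0.03910 = 1.9739
β_P = Σ w_i β_i = 0.13×1.8084 + 0.28×1.7793 + 0.23×1.7274 + 0.15×0.5235 + 0.21×1.9739 = 1.6236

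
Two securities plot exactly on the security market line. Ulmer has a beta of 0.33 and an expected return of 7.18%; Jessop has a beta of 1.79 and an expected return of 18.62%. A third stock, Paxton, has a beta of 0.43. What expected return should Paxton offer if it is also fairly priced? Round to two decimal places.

MRP (SML slope) = (18.62% − 7.18%) / (1.79 − 0.33) = 11.44% / 1.46 = 7.8356%
R_f (intercept) = 7.18% − 0.33 × 7.8356% = 4.5943%
E(R_Paxton) = R_f + β × MRP = 4.5943% + 0.43 × 7.8356% = 7.96%

7.96%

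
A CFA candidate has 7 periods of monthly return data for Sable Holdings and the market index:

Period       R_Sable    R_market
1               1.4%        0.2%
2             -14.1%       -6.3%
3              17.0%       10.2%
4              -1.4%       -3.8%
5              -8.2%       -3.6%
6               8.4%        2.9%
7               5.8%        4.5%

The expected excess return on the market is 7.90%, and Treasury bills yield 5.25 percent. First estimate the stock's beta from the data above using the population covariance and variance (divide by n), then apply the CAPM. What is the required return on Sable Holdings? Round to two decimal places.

Mean R_i = (1.4 − 14.1 + 17.0 − 1.4 − 8.2 + 8.4 + 5.8) / 7 = 1.2714%
Mean R_m = (0.2 − 6.3 + 10.2 − 3.8 − 3.6 + 2.9 + 4.5) / 7 = 0.5857%
Σ(R_i − R̄_i)(R_m − R̄_m) = 342.5971  ⇒  Cov = 342.5971 / 7 = 48.9424
Σ(R_m − R̄_m)² = 197.4286  ⇒  Var(R_m) = 197.4286 / 7 = 28.2041
β = Cov / Var(R_m) = 48.9424 / 28.2041 = 1.7353
E(R) = R_f + β × MRP = 5.25% + 1.7353 × 7.90% = 18.96%

18.96%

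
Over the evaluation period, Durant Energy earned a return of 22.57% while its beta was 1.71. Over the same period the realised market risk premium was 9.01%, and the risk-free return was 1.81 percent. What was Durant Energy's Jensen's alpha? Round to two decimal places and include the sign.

+5.35%

CAPM benchmark = R_f + β(R_m − R_f) = 1.81% + 1.71 × 9.01% = 17.2171%
α = actual − benchmark = 22.57% − 17.2171% = +5.35%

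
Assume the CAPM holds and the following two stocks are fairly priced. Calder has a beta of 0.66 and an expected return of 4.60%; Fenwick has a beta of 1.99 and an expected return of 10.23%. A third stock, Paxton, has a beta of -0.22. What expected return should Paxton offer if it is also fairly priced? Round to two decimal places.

0.87%

MRP (SML slope) = (10.23% − 4.60%) / (1.99 − 0.66) = 5.63% / 1.33 = 4.2331%
R_f (intercept) = 4.60% − 0.66 × 4.2331% = 1.8062%
E(R_Paxton) = R_f + β × MRP = 1.8062% + -0.22 × 4.2331% = 0.87%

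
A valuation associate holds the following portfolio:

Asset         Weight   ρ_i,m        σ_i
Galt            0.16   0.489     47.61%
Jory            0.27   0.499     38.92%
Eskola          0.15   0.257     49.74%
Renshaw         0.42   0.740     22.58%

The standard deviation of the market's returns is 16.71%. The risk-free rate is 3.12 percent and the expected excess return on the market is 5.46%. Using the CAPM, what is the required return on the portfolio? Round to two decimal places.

8.97%

β_Galt = 0.489 × 47.61% / 16.71% = 1.3933
β_Jory = 0.499 × 38.92% / 16.71% = 1.1622
β_Eskola = 0.257 × 49.74% / 16.71% = 0.7650
β_Renshaw = 0.740 × 22.58% / 16.71% = 1.0000
β_P = Σ w_i β_i = 0.16×1.3933 + 0.27×1.1622 + 0.15×0.7650 + 0.42×1.0000 = 1.0715
E(R_P) = R_f + β_P × MRP = 3.12% + 1.0715 × 5.46% = 8.97%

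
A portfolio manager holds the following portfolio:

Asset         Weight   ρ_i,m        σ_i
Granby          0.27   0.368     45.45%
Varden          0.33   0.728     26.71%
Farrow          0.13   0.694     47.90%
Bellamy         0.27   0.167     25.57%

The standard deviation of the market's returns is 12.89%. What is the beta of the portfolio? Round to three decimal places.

β_Granby = 0.368 × 45.45% / 12.89% = 1.2976
β_Varden = 0.728 × 26.71% / 12.89% = 1.5085
β_Farrow = 0.694 × 47.90% / 12.89% = 2.5789
β_Bellamy = 0.167 × 25.57% / 12.89% = 0.3313
β_P = Σ w_i β_i = 0.27×1.2976 + 0.33×1.5085 + 0.13×2.5789 + 0.27×0.3313 = 1.2729

1.273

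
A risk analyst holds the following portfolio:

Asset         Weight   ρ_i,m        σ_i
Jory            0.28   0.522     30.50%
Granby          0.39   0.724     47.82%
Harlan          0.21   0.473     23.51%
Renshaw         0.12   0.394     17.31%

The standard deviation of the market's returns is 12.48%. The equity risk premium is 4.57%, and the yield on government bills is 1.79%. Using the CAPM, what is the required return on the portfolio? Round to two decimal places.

β_Jory = 0.522 × 30.50% / 12.48% = 1.2757
β_Granby = 0.724 × 47.82% / 12.48% = 2.7742
β_Harlan = 0.473 × 23.51% / 12.48% = 0.8910
β_Renshaw = 0.394 × 17.31% / 12.48% = 0.5465
β_P = Σ w_i β_i = 0.28×1.2757 + 0.39×2.7742 + 0.21×0.8910 + 0.12×0.5465 = 1.6918
E(R_P) = R_f + β_P × MRP = 1.79% + 1.6918 × 4.57% = 9.52%

9.52%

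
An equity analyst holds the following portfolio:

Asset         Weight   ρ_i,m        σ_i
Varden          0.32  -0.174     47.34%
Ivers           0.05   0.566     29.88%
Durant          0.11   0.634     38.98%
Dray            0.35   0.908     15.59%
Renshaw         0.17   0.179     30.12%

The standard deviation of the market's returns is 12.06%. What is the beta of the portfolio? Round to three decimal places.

0.564

β_Varden = -0.174 × 47.34% / 12.06% = -0.6830
β_Ivers = 0.566 × 29.88% / 12.06% = 1.4023
β_Durant = 0.634 × 38.98% / 12.06% = 2.0492
β_Dray = 0.908 × 15.59% / 12.06% = 1.1738
β_Renshaw = 0.179 × 30.12% / 12.06% = 0.4471
β_P = Σ w_i β_i = 0.32×-0.6830 + 0.05×1.4023 + 0.11×2.0492 + 0.35×1.1738 + 0.17×0.4471 = 0.5638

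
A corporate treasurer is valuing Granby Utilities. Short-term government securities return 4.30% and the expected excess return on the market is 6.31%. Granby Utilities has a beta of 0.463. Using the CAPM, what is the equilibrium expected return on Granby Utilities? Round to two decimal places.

E(R) = R_f + β × MRP = 4.30% + 0.463 × 6.31% = 7.22%

7.22%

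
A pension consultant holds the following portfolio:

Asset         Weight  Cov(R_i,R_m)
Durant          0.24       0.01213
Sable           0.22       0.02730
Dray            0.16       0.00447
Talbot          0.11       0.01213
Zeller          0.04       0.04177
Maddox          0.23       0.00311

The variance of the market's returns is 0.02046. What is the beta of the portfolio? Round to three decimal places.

0.653

β_Durant = 0.01213 / 0.02046 = 0.5929
β_Sable = 0.02730 / 0.02046 = 1.3343
β_Dray = 0.00447 / 0.02046 = 0.2185
β_Talbot = 0.01213 / 0.02046 = 0.5929
β_Zeller = 0.04177 / 0.02046 = 2.0415
β_Maddox = 0.00311 / 0.02046 = 0.1520
β_P = Σ w_i β_i = 0.24×0.5929 + 0.22×1.3343 + 0.16×0.2185 + 0.11×0.5929 + 0.04×2.0415 + 0.23×0.1520 = 0.6526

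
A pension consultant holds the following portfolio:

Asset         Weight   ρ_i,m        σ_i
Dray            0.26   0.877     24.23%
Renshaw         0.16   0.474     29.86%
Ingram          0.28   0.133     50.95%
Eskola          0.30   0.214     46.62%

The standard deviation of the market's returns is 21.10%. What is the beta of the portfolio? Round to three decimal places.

β_Dray = 0.877 × 24.23% / 21.10% = 1.0071
β_Renshaw = 0.474 × 29.86% / 21.10% = 0.6708
β_Ingram = 0.133 × 50.95% / 21.10% = 0.3212
β_Eskola = 0.214 × 46.62% / 21.10% = 0.4728
β_P = Σ w_i β_i = 0.26×1.0071 + 0.16×0.6708 + 0.28×0.3212 + 0.30×0.4728 = 0.6010

0.601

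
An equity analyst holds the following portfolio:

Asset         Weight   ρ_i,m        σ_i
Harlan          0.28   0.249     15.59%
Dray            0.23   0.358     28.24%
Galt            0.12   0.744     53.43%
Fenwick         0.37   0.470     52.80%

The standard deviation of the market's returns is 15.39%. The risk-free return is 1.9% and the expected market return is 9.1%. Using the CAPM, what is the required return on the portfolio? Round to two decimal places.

10.02%

β_Harlan = 0.249 × 15.59% / 15.39% = 0.2522
β_Dray = 0.358 × 28.24% / 15.39% = 0.6569
β_Galt = 0.744 × 53.43% / 15.39% = 2.5830
β_Fenwick = 0.470 × 52.80% / 15.39% = 1.6125
β_P = Σ w_i β_i = 0.28×0.2522 + 0.23×0.6569 + 0.12×2.5830 + 0.37×1.6125 = 1.1283
MRP = 9.1% − 1.9% = 7.20%
E(R_P) = R_f + β_P × MRP = 1.9% + 1.1283 × 7.2% = 10.02%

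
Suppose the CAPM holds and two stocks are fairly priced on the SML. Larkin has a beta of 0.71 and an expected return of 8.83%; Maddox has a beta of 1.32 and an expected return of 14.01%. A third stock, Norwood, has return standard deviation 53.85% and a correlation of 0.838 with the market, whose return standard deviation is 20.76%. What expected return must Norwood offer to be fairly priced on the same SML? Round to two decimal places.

MRP = (14.01% − 8.83%) / (1.32 − 0.71) = 8.4918%
R_f = 8.83% − 0.71 × 8.4918% = 2.8008%
β_Norwood = ρ·σ_i/σ_m = 0.838 × 53.85 / 20.76 = 2.1737
E(R_Norwood) = R_f + β × MRP = 2.8008% + 2.1737 × 8.4918% = 21.26%

21.26%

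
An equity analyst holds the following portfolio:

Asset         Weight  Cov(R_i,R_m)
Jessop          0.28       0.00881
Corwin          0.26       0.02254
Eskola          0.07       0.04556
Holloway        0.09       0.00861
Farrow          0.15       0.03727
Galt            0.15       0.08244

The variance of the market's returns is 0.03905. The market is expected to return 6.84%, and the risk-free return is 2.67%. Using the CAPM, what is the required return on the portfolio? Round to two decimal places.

β_Jessop = 0.00881 / 0.03905 = 0.2256
β_Corwin = 0.02254 / 0.03905 = 0.5772
β_Eskola = 0.04556 / 0.03905 = 1.1667
β_Holloway = 0.00861 / 0.03905 = 0.2205
β_Farrow = 0.03727 / 0.03905 = 0.9544
β_Galt = 0.08244 / 0.03905 = 2.1111
β_P = Σ w_i β_i = 0.28×0.2256 + 0.26×0.5772 + 0.07×1.1667 + 0.09×0.2205 + 0.15×0.9544 + 0.15×2.1111 = 0.7746
MRP = 6.84% − 2.67% = 4.17%
E(R_P) = R_f + β_P × MRP = 2.67% + 0.7746 × 4.17% = 5.90%

5.90%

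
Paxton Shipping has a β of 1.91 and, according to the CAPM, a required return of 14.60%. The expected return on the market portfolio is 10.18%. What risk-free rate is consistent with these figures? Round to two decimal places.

5.32%

E(R) = R_f + β(E(R_m) − R_f) = R_f(1 − β) + β·E(R_m)
14.60% = R_f × (1 − 1.91) + 1.91 × 10.18%
14.60% = R_f × -0.91 + 19.4438%
R_f = (14.60% − 19.4438%) / -0.91 = 5.32%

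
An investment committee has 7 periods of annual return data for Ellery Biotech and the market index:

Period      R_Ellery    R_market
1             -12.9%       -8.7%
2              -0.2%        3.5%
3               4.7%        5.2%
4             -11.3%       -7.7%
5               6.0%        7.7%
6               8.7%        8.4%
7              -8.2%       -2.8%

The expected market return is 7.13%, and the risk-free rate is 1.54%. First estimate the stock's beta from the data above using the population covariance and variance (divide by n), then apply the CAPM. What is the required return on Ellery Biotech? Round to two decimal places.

Mean R_i = (-12.9 − 0.2 + 4.7 − 11.3 + 6.0 + 8.7 − 8.2) / 7 = -1.8857%
Mean R_m = (-8.7 + 3.5 + 5.2 − 7.7 + 7.7 + 8.4 − 2.8) / 7 = 0.8000%
Σ(R_i − R̄_i)(R_m − R̄_m) = 375.7800  ⇒  Cov = 375.7800 / 7 = 53.6829
Σ(R_m − R̄_m)² = 307.4800  ⇒  Var(R_m) = 307.4800 / 7 = 43.9257
β = Cov / Var(R_m) = 53.6829 / 43.9257 = 1.2221
MRP = 7.13% − 1.54% = 5.59%
E(R) = R_f + β × MRP = 1.54% + 1.2221 × 5.59% = 8.37%

8.37%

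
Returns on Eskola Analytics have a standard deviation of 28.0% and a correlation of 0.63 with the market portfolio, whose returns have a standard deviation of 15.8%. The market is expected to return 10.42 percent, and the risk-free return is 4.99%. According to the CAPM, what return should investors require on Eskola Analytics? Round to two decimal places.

β = ρ × σ_i / σ_m = 0.63 × 28.0% / 15.8% = 1.1165
MRP = 10.42% − 4.99% = 5.43%
E(R) = 4.99% + 1.1165 × 5.43% = 11.05%

11.05%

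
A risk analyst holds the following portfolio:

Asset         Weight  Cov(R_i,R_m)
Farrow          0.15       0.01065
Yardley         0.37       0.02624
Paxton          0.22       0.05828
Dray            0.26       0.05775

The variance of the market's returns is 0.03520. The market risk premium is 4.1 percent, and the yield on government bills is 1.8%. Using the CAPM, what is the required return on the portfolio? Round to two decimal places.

6.36%

β_Farrow = 0.01065 / 0.03520 = 0.3026
β_Yardley = 0.02624 / 0.03520 = 0.7455
β_Paxton = 0.05828 / 0.03520 = 1.6557
β_Dray = 0.05775 / 0.03520 = 1.6406
β_P = Σ w_i β_i = 0.15×0.3026 + 0.37×0.7455 + 0.22×1.6557 + 0.26×1.6406 = 1.1120
E(R_P) = R_f + β_P × MRP = 1.8% + 1.1120 × 4.1% = 6.36%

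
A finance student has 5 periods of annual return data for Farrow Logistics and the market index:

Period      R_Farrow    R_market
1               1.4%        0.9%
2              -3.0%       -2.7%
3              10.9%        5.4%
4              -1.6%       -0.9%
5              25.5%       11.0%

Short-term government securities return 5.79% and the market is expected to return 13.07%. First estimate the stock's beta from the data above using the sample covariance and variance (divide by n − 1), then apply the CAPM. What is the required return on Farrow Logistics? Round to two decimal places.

21.32%

Mean R_i = (1.4 − 3.0 + 10.9 − 1.6 + 25.5) / 5 = 6.6400%
Mean R_m = (0.9 − 2.7 + 5.4 − 0.9 + 11.0) / 5 = 2.7400%
Σ(R_i − R̄_i)(R_m − R̄_m) = 259.1920  ⇒  Cov = 259.1920 / 4 = 64.7980
Σ(R_m − R̄_m)² = 121.5320  ⇒  Var(R_m) = 121.5320 / 4 = 30.3830
β = Cov / Var(R_m) = 64.7980 / 30.3830 = 2.1327
MRP = 13.07% − 5.79% = 7.28%
E(R) = R_f + β × MRP = 5.79% + 2.1327 × 7.28% = 21.32%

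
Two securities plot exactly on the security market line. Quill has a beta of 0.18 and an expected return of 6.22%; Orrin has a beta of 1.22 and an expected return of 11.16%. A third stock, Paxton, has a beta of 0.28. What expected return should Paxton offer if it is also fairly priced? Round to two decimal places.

6.70%

MRP (SML slope) = (11.16% − 6.22%) / (1.22 − 0.18) = 4.94% / 1.04 = 4.7500%
R_f (intercept) = 6.22% − 0.18 × 4.7500% = 5.3650%
E(R_Paxton) = R_f + β × MRP = 5.3650% + 0.28 × 4.7500% = 6.70%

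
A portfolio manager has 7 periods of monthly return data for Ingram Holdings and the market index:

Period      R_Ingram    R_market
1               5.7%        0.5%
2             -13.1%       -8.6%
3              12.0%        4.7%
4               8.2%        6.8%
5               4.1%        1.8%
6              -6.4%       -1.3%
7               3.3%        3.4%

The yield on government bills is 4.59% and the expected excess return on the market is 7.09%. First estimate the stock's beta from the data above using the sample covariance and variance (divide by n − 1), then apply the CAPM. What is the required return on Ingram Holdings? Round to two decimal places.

15.84%

Mean R_i = (5.7 − 13.1 + 12.0 + 8.2 + 4.1 − 6.4 + 3.3) / 7 = 1.9714%
Mean R_m = (0.5 − 8.6 + 4.7 + 6.8 + 1.8 − 1.3 + 3.4) / 7 = 1.0429%
Σ(R_i − R̄_i)(R_m − R̄_m) = 240.1986  ⇒  Cov = 240.1986 / 6 = 40.0331
Σ(R_m − R̄_m)² = 151.4171  ⇒  Var(R_m) = 151.4171 / 6 = 25.2362
β = Cov / Var(R_m) = 40.0331 / 25.2362 = 1.5863
E(R) = R_f + β × MRP = 4.59% + 1.5863 × 7.09% = 15.84%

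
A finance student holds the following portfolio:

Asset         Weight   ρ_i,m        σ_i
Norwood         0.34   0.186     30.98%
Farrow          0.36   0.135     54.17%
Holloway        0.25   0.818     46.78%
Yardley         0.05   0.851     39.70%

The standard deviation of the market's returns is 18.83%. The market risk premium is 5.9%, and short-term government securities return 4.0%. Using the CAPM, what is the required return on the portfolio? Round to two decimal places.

8.97%

β_Norwood = 0.186 × 30.98% / 18.83% = 0.3060
β_Farrow = 0.135 × 54.17% / 18.83% = 0.3884
β_Holloway = 0.818 × 46.78% / 18.83% = 2.0322
β_Yardley = 0.851 × 39.70% / 18.83% = 1.7942
β_P = Σ w_i β_i = 0.34×0.3060 + 0.36×0.3884 + 0.25×2.0322 + 0.05×1.7942 = 0.8416
E(R_P) = R_f + β_P × MRP = 4.0% + 0.8416 × 5.9% = 8.97%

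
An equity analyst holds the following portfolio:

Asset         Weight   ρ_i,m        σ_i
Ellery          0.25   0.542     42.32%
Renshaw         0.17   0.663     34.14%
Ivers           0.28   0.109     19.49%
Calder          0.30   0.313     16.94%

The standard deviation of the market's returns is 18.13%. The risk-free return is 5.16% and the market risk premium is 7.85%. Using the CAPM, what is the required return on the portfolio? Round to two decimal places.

β_Ellery = 0.542 × 42.32% / 18.13% = 1.2652
β_Renshaw = 0.663 × 34.14% / 18.13% = 1.2485
β_Ivers = 0.109 × 19.49% / 18.13% = 0.1172
β_Calder = 0.313 × 16.94% / 18.13% = 0.2925
β_P = Σ w_i β_i = 0.25×1.2652 + 0.17×1.2485 + 0.28×0.1172 + 0.30×0.2925 = 0.6491
E(R_P) = R_f + β_P × MRP = 5.16% + 0.6491 × 7.85% = 10.26%

10.26%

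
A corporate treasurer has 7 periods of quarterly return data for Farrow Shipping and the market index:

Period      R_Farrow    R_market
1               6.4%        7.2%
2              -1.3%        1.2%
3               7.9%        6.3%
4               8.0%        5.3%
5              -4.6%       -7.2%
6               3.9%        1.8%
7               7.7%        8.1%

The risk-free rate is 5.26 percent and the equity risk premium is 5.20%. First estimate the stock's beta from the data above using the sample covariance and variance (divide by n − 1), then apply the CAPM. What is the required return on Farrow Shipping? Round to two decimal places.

Mean R_i = (6.4 − 1.3 + 7.9 + 8.0 − 4.6 + 3.9 + 7.7) / 7 = 4.0000%
Mean R_m = (7.2 + 1.2 + 6.3 + 5.3 − 7.2 + 1.8 + 8.1) / 7 = 3.2429%
Σ(R_i − R̄_i)(R_m − R̄_m) = 148.4000  ⇒  Cov = 148.4000 / 6 = 24.7333
Σ(R_m − R̄_m)² = 168.1371  ⇒  Var(R_m) = 168.1371 / 6 = 28.0229
β = Cov / Var(R_m) = 24.7333 / 28.0229 = 0.8826
E(R) = R_f + β × MRP = 5.26% + 0.8826 × 5.20% = 9.85%

9.85%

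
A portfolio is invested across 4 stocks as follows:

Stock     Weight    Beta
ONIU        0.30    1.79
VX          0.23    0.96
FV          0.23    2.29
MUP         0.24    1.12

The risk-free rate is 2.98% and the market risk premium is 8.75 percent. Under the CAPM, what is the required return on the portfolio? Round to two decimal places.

16.57%

β_P = Σ w_i β_i = 0.30×1.79 + 0.23×0.96 + 0.23×2.29 + 0.24×1.12 = 1.5533
E(R_P) = R_f + β_P × MRP = 2.98% + 1.5533 × 8.75% = 16.57%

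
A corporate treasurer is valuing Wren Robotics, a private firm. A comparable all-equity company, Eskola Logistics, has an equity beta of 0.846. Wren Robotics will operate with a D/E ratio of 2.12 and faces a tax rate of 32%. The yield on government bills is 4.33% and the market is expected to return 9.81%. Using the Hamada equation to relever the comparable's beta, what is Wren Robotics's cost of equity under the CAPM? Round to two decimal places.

β_L = β_U × [1 + (1 − t)(D/E)] = 0.846 × [1 + (1 − 0.32) × 2.12]
    = 0.846 × [1 + 0.68 × 2.12] = 0.846 × 2.4416 = 2.0656
MRP = 9.81% − 4.33% = 5.48%
E(R) = R_f + β_L × MRP = 4.33% + 2.0656 × 5.48% = 15.65%

15.65%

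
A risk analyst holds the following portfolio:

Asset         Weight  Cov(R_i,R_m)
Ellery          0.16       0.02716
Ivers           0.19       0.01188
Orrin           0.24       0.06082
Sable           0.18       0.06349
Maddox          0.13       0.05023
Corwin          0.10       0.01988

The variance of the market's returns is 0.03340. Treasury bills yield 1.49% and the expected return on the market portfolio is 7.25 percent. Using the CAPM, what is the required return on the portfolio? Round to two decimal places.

8.59%

β_Ellery = 0.02716 / 0.03340 = 0.8132
β_Ivers = 0.01188 / 0.03340 = 0.3557
β_Orrin = 0.06082 / 0.03340 = 1.8210
β_Sable = 0.06349 / 0.03340 = 1.9009
β_Maddox = 0.05023 / 0.03340 = 1.5039
β_Corwin = 0.01988 / 0.03340 = 0.5952
β_P = Σ w_i β_i = 0.16×0.8132 + 0.19×0.3557 + 0.24×1.8210 + 0.18×1.9009 + 0.13×1.5039 + 0.10×0.5952 = 1.2319
MRP = 7.25% − 1.49% = 5.76%
E(R_P) = R_f + β_P × MRP = 1.49% + 1.2319 × 5.76% = 8.59%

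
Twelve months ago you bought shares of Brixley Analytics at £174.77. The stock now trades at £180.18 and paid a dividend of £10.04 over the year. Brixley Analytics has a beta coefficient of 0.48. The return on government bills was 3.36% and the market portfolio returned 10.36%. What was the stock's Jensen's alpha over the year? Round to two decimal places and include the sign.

Realised HPR = (P1 + D1 − P0) / P0 = (180.18 + 10.04 − 174.77) / 174.77 = 15.45 / 174.77 = 8.8402%
MRP = 10.36% − 3.36% = 7.00%
CAPM required = R_f + β·MRP = 3.36% + 0.48 × 7.00% = 6.7200%
α = realised − required = 8.8402% − 6.7200% = +2.12%

+2.12%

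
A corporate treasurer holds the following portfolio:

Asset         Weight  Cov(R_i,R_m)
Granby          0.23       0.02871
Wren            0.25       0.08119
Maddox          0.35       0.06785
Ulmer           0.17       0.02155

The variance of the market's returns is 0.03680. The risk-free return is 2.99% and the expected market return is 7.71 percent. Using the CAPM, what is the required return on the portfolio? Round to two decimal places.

β_Granby = 0.02871 / 0.03680 = 0.7802
β_Wren = 0.08119 / 0.03680 = 2.2063
β_Maddox = 0.06785 / 0.03680 = 1.8438
β_Ulmer = 0.02155 / 0.03680 = 0.5856
β_P = Σ w_i β_i = 0.23×0.7802 + 0.25×2.2063 + 0.35×1.8438 + 0.17×0.5856 = 1.4759
MRP = 7.71% − 2.99% = 4.72%
E(R_P) = R_f + β_P × MRP = 2.99% + 1.4759 × 4.72% = 9.96%

9.96%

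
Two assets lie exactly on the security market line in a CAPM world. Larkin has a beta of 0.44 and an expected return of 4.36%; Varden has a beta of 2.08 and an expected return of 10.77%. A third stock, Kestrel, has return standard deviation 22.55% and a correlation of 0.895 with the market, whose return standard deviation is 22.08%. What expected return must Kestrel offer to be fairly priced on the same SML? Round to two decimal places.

MRP = (10.77% − 4.36%) / (2.08 − 0.44) = 3.9085%
R_f = 4.36% − 0.44 × 3.9085% = 2.6403%
β_Kestrel = ρ·σ_i/σ_m = 0.895 × 22.55 / 22.08 = 0.9141
E(R_Kestrel) = R_f + β × MRP = 2.6403% + 0.9141 × 3.9085% = 6.21%

6.21%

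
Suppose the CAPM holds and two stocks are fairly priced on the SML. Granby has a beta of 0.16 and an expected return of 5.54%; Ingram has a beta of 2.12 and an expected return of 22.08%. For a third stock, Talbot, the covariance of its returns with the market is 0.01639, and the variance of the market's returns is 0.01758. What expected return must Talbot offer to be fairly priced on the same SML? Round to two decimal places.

MRP = (22.08% − 5.54%) / (2.12 − 0.16) = 8.4388%
R_f = 5.54% − 0.16 × 8.4388% = 4.1898%
β_Talbot = Cov / Var(R_m) = 0.01639 / 0.01758 = 0.9323
E(R_Talbot) = R_f + β × MRP = 4.1898% + 0.9323 × 8.4388% = 12.06%

12.06%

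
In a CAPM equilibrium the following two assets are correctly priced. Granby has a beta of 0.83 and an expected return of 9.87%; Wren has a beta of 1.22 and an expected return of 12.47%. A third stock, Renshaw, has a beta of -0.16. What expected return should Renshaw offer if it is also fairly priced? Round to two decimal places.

3.27%

MRP (SML slope) = (12.47% − 9.87%) / (1.22 − 0.83) = 2.60% / 0.39 = 6.6667%
R_f (intercept) = 9.87% − 0.83 × 6.6667% = 4.3366%
E(R_Renshaw) = R_f + β × MRP = 4.3366% + -0.16 × 6.6667% = 3.27%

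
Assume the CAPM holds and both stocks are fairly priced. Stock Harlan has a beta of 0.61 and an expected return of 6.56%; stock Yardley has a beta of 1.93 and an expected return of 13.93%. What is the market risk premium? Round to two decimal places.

5.58%

Both satisfy E(R) = R_f + β·MRP, so the slope of the SML is
MRP = (13.93% − 6.56%) / (1.93 − 0.61) = 7.37% / 1.32 = 5.5833%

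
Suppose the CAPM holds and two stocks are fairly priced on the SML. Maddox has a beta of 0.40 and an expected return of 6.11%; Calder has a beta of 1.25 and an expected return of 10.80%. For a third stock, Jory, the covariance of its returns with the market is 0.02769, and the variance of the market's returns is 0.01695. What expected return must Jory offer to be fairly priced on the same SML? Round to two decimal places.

MRP = (10.80% − 6.11%) / (1.25 − 0.40) = 5.5176%
R_f = 6.11% − 0.40 × 5.5176% = 3.9030%
β_Jory = Cov / Var(R_m) = 0.02769 / 0.01695 = 1.6336
E(R_Jory) = R_f + β × MRP = 3.9030% + 1.6336 × 5.5176% = 12.92%

12.92%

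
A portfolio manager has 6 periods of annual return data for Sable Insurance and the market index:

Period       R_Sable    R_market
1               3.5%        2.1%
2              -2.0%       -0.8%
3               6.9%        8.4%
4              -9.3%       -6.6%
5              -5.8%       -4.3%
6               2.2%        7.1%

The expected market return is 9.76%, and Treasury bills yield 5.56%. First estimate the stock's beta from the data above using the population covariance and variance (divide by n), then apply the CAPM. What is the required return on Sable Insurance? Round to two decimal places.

9.55%

Mean R_i = (3.5 − 2.0 + 6.9 − 9.3 − 5.8 + 2.2) / 6 = -0.7500%
Mean R_m = (2.1 − 0.8 + 8.4 − 6.6 − 4.3 + 7.1) / 6 = 0.9833%
Σ(R_i − R̄_i)(R_m − R̄_m) = 173.2750  ⇒  Cov = 173.2750 / 6 = 28.8792
Σ(R_m − R̄_m)² = 182.2683  ⇒  Var(R_m) = 182.2683 / 6 = 30.3781
β = Cov / Var(R_m) = 28.8792 / 30.3781 = 0.9507
MRP = 9.76% − 5.56% = 4.20%
E(R) = R_f + β × MRP = 5.56% + 0.9507 × 4.20% = 9.55%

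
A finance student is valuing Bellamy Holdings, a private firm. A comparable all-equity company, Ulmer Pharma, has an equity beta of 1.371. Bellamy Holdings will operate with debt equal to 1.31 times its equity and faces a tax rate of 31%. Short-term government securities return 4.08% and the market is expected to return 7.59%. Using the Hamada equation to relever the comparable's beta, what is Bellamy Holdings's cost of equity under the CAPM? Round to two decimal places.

β_L = β_U × [1 + (1 − t)(D/E)] = 1.371 × [1 + (1 − 0.31) × 1.31]
    = 1.371 × [1 + 0.69 × 1.31] = 1.371 × 1.9039 = 2.6102
MRP = 7.59% − 4.08% = 3.51%
E(R) = R_f + β_L × MRP = 4.08% + 2.6102 × 3.51% = 13.24%

13.24%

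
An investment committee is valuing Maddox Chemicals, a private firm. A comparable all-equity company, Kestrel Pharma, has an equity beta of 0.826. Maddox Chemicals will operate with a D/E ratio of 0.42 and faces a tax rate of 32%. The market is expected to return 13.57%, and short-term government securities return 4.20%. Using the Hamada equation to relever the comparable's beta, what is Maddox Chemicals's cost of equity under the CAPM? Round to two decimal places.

β_L = β_U × [1 + (1 − t)(D/E)] = 0.826 × [1 + (1 − 0.32) × 0.42]
    = 0.826 × [1 + 0.68 × 0.42] = 0.826 × 1.2856 = 1.0619
MRP = 13.57% − 4.20% = 9.37%
E(R) = R_f + β_L × MRP = 4.20% + 1.0619 × 9.37% = 14.15%

14.15%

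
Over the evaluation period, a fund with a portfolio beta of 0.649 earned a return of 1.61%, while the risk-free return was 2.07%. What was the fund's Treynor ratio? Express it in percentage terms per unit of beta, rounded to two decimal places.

-0.71%

Treynor = (R_P − R_f) / β_P = (1.61% − 2.07%) / 0.6490 = -0.46% / 0.6490 = -0.71%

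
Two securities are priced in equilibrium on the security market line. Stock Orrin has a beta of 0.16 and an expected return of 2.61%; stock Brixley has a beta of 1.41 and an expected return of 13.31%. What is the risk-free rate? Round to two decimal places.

1.24%

Both satisfy E(R) = R_f + β·MRP, so the slope of the SML is
MRP = (13.31% − 2.61%) / (1.41 − 0.16) = 10.70% / 1.25 = 8.5600%
R_f = E(R_Orrin) − β_Orrin·MRP = 2.61% − 0.16 × 8.5600% = 1.2404%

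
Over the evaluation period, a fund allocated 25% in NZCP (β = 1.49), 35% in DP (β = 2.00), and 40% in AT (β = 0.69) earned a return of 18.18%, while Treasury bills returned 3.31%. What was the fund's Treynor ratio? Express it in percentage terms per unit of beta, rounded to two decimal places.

β_P = 0.25×1.49 + 0.35×2.00 + 0.40×0.69 = 1.3485
Treynor = (R_P − R_f) / β_P = (18.18% − 3.31%) / 1.3485 = 14.87% / 1.3485 = 11.03%

11.03%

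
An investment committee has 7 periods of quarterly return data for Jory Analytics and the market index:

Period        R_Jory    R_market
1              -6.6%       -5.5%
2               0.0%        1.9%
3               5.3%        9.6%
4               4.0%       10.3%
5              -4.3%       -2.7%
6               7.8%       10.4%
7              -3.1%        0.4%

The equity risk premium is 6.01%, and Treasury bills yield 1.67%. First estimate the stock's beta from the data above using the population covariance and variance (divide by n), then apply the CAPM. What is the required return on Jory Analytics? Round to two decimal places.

Mean R_i = (-6.6 + 0.0 + 5.3 + 4.0 − 4.3 + 7.8 − 3.1) / 7 = 0.4429%
Mean R_m = (-5.5 + 1.9 + 9.6 + 10.3 − 2.7 + 10.4 + 0.4) / 7 = 3.4857%
Σ(R_i − R̄_i)(R_m − R̄_m) = 209.0643  ⇒  Cov = 209.0643 / 7 = 29.8663
Σ(R_m − R̄_m)² = 262.6686  ⇒  Var(R_m) = 262.6686 / 7 = 37.5241
β = Cov / Var(R_m) = 29.8663 / 37.5241 = 0.7959
E(R) = R_f + β × MRP = 1.67% + 0.7959 × 6.01% = 6.45%

6.45%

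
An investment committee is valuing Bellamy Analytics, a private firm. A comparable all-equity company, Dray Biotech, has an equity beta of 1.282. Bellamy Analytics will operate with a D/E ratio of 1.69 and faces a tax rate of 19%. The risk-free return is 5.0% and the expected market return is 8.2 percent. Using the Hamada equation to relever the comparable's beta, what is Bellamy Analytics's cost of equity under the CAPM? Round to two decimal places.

β_L = β_U × [1 + (1 − t)(D/E)] = 1.282 × [1 + (1 − 0.19) × 1.69]
    = 1.282 × [1 + 0.81 × 1.69] = 1.282 × 2.3689 = 3.0369
MRP = 8.2% − 5.0% = 3.20%
E(R) = R_f + β_L × MRP = 5.0% + 3.0369 × 3.2% = 14.72%

14.72%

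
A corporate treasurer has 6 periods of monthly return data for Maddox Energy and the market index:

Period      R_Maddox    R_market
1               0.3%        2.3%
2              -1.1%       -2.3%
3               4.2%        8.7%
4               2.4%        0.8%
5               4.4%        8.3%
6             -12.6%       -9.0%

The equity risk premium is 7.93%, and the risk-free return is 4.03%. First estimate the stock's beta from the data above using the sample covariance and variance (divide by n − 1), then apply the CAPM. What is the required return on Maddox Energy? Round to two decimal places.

Mean R_i = (0.3 − 1.1 + 4.2 + 2.4 + 4.4 − 12.6) / 6 = -0.4000%
Mean R_m = (2.3 − 2.3 + 8.7 + 0.8 + 8.3 − 9.0) / 6 = 1.4667%
Σ(R_i − R̄_i)(R_m − R̄_m) = 195.1200  ⇒  Cov = 195.1200 / 5 = 39.0240
Σ(R_m − R̄_m)² = 223.8933  ⇒  Var(R_m) = 223.8933 / 5 = 44.7787
β = Cov / Var(R_m) = 39.0240 / 44.7787 = 0.8715
E(R) = R_f + β × MRP = 4.03% + 0.8715 × 7.93% = 10.94%

10.94%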